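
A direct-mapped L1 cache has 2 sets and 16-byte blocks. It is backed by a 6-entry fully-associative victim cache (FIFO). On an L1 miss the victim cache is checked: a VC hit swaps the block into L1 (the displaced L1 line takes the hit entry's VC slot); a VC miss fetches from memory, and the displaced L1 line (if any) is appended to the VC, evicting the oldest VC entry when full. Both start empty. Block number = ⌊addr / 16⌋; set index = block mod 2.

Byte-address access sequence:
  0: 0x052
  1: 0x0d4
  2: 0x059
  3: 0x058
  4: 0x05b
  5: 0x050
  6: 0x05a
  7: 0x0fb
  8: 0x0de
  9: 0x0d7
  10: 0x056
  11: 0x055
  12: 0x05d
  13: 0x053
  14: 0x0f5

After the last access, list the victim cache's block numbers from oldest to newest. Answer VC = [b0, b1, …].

  [0] addr=0x52 blk=5 s=1: MISS | VC []
  [1] addr=0xd4 blk=13 s=1: MISS | VC [5]
  [2] addr=0x59 blk=5 s=1: VC-HIT | VC [13]
  [3] addr=0x58 blk=5 s=1: L1-HIT | VC [13]
  [4] addr=0x5b blk=5 s=1: L1-HIT | VC [13]
  [5] addr=0x50 blk=5 s=1: L1-HIT | VC [13]
  [6] addr=0x5a blk=5 s=1: L1-HIT | VC [13]
  [7] addr=0xfb blk=15 s=1: MISS | VC [13, 5]
  [8] addr=0xde blk=13 s=1: VC-HIT | VC [15, 5]
  [9] addr=0xd7 blk=13 s=1: L1-HIT | VC [15, 5]
  [10] addr=0x56 blk=5 s=1: VC-HIT | VC [15, 13]
  [11] addr=0x55 blk=5 s=1: L1-HIT | VC [15, 13]
  [12] addr=0x5d blk=5 s=1: L1-HIT | VC [15, 13]
  [13] addr=0x53 blk=5 s=1: L1-HIT | VC [15, 13]
  [14] addr=0xf5 blk=15 s=1: VC-HIT | VC [5, 13]

VC = [5, 13]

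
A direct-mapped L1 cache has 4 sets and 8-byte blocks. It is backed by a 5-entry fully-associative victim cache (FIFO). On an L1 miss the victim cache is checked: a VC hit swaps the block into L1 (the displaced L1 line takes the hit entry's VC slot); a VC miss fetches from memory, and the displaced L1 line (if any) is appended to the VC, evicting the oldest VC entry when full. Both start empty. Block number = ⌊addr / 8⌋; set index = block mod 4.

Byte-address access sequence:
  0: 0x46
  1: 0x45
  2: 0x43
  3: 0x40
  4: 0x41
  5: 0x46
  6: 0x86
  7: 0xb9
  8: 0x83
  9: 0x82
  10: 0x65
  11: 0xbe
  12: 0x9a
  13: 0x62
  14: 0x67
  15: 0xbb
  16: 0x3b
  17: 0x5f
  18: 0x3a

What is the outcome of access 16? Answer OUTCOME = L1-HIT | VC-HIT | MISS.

0: 0x46 (blk 8, set 0) → MISS  vc=[]
1: 0x45 (blk 8, set 0) → L1-HIT  vc=[]
2: 0x43 (blk 8, set 0) → L1-HIT  vc=[]
3: 0x40 (blk 8, set 0) → L1-HIT  vc=[]
4: 0x41 (blk 8, set 0) → L1-HIT  vc=[]
5: 0x46 (blk 8, set 0) → L1-HIT  vc=[]
6: 0x86 (blk 16, set 0) → MISS  vc=[8]
7: 0xb9 (blk 23, set 3) → MISS  vc=[8]
8: 0x83 (blk 16, set 0) → L1-HIT  vc=[8]
9: 0x82 (blk 16, set 0) → L1-HIT  vc=[8]
10: 0x65 (blk 12, set 0) → MISS  vc=[8, 16]
11: 0xbe (blk 23, set 3) → L1-HIT  vc=[8, 16]
12: 0x9a (blk 19, set 3) → MISS  vc=[8, 16, 23]
13: 0x62 (blk 12, set 0) → L1-HIT  vc=[8, 16, 23]
14: 0x67 (blk 12, set 0) → L1-HIT  vc=[8, 16, 23]
15: 0xbb (blk 23, set 3) → VC-HIT  vc=[8, 16, 19]
16: 0x3b (blk 7, set 3) → MISS  vc=[8, 16, 19, 23]
17: 0x5f (blk 11, set 3) → MISS  vc=[8, 16, 19, 23, 7]
18: 0x3a (blk 7, set 3) → VC-HIT  vc=[8, 16, 19, 23, 11]

OUTCOME = MISS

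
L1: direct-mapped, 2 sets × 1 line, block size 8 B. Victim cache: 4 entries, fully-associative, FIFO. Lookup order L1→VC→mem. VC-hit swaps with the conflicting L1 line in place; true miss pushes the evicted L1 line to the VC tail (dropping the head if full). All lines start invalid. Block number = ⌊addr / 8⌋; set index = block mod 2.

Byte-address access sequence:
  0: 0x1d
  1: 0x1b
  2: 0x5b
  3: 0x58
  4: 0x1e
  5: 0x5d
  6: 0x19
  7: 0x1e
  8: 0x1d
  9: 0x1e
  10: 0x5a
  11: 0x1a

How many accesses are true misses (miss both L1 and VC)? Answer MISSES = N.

#0 0x1d→b3/s1 MISS; vc=[]
#1 0x1b→b3/s1 L1-HIT; vc=[]
#2 0x5b→b11/s1 MISS; vc=[3]
#3 0x58→b11/s1 L1-HIT; vc=[3]
#4 0x1e→b3/s1 VC-HIT; vc=[11]
#5 0x5d→b11/s1 VC-HIT; vc=[3]
#6 0x19→b3/s1 VC-HIT; vc=[11]
#7 0x1e→b3/s1 L1-HIT; vc=[11]
#8 0x1d→b3/s1 L1-HIT; vc=[11]
#9 0x1e→b3/s1 L1-HIT; vc=[11]
#10 0x5a→b11/s1 VC-HIT; vc=[3]
#11 0x1a→b3/s1 VC-HIT; vc=[11]

MISSES = 2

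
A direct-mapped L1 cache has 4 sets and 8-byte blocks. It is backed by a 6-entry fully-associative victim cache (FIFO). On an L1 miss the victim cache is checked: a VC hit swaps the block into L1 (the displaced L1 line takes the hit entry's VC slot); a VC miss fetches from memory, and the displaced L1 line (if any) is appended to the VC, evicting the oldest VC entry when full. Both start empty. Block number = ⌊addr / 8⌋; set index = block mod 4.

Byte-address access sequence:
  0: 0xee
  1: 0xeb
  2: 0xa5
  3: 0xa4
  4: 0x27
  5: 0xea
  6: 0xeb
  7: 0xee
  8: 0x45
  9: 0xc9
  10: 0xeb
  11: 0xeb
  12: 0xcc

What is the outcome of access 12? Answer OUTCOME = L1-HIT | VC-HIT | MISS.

0: 0xee (blk 29, set 1) → MISS  vc=[]
1: 0xeb (blk 29, set 1) → L1-HIT  vc=[]
2: 0xa5 (blk 20, set 0) → MISS  vc=[]
3: 0xa4 (blk 20, set 0) → L1-HIT  vc=[]
4: 0x27 (blk 4, set 0) → MISS  vc=[20]
5: 0xea (blk 29, set 1) → L1-HIT  vc=[20]
6: 0xeb (blk 29, set 1) → L1-HIT  vc=[20]
7: 0xee (blk 29, set 1) → L1-HIT  vc=[20]
8: 0x45 (blk 8, set 0) → MISS  vc=[20, 4]
9: 0xc9 (blk 25, set 1) → MISS  vc=[20, 4, 29]
10: 0xeb (blk 29, set 1) → VC-HIT  vc=[20, 4, 25]
11: 0xeb (blk 29, set 1) → L1-HIT  vc=[20, 4, 25]
12: 0xcc (blk 25, set 1) → VC-HIT  vc=[20, 4, 29]

OUTCOME = VC-HIT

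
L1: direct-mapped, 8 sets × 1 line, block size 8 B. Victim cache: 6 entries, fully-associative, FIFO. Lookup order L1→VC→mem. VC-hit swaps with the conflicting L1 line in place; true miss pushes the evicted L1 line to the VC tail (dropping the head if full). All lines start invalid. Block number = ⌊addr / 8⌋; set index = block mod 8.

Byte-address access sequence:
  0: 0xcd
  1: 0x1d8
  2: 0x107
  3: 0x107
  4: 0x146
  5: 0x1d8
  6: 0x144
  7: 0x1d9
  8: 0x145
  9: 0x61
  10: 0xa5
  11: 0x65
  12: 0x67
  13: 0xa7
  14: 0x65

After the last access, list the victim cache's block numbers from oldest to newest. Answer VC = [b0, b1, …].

  [0] addr=0xcd blk=25 s=1: MISS | VC []
  [1] addr=0x1d8 blk=59 s=3: MISS | VC []
  [2] addr=0x107 blk=32 s=0: MISS | VC []
  [3] addr=0x107 blk=32 s=0: L1-HIT | VC []
  [4] addr=0x146 blk=40 s=0: MISS | VC [32]
  [5] addr=0x1d8 blk=59 s=3: L1-HIT | VC [32]
  [6] addr=0x144 blk=40 s=0: L1-HIT | VC [32]
  [7] addr=0x1d9 blk=59 s=3: L1-HIT | VC [32]
  [8] addr=0x145 blk=40 s=0: L1-HIT | VC [32]
  [9] addr=0x61 blk=12 s=4: MISS | VC [32]
  [10] addr=0xa5 blk=20 s=4: MISS | VC [32, 12]
  [11] addr=0x65 blk=12 s=4: VC-HIT | VC [32, 20]
  [12] addr=0x67 blk=12 s=4: L1-HIT | VC [32, 20]
  [13] addr=0xa7 blk=20 s=4: VC-HIT | VC [32, 12]
  [14] addr=0x65 blk=12 s=4: VC-HIT | VC [32, 20]

VC = [32, 20]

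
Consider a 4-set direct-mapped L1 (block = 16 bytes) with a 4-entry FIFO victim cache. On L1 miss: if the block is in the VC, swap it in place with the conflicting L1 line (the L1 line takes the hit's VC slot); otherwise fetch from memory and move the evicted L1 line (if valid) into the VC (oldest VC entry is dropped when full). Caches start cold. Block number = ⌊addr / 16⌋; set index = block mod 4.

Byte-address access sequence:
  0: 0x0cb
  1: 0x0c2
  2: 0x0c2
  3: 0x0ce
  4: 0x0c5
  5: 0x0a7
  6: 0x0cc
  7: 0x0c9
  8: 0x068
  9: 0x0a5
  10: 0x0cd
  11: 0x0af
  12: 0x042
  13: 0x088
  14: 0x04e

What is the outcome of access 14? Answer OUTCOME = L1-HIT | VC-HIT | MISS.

  [0] addr=0xcb blk=12 s=0: MISS | VC []
  [1] addr=0xc2 blk=12 s=0: L1-HIT | VC []
  [2] addr=0xc2 blk=12 s=0: L1-HIT | VC []
  [3] addr=0xce blk=12 s=0: L1-HIT | VC []
  [4] addr=0xc5 blk=12 s=0: L1-HIT | VC []
  [5] addr=0xa7 blk=10 s=2: MISS | VC []
  [6] addr=0xcc blk=12 s=0: L1-HIT | VC []
  [7] addr=0xc9 blk=12 s=0: L1-HIT | VC []
  [8] addr=0x68 blk=6 s=2: MISS | VC [10]
  [9] addr=0xa5 blk=10 s=2: VC-HIT | VC [6]
  [10] addr=0xcd blk=12 s=0: L1-HIT | VC [6]
  [11] addr=0xaf blk=10 s=2: L1-HIT | VC [6]
  [12] addr=0x42 blk=4 s=0: MISS | VC [6, 12]
  [13] addr=0x88 blk=8 s=0: MISS | VC [6, 12, 4]
  [14] addr=0x4e blk=4 s=0: VC-HIT | VC [6, 12, 8]

OUTCOME = VC-HIT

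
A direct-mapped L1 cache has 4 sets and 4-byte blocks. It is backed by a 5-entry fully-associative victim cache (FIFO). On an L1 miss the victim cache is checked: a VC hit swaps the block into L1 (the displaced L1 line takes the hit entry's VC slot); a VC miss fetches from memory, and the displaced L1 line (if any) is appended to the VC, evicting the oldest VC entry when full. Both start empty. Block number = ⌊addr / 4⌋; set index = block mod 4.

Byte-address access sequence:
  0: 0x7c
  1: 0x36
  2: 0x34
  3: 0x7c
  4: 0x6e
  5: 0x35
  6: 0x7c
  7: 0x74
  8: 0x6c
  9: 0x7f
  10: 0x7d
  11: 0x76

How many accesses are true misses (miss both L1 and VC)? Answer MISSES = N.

#0 0x7c→b31/s3 MISS; vc=[]
#1 0x36→b13/s1 MISS; vc=[]
#2 0x34→b13/s1 L1-HIT; vc=[]
#3 0x7c→b31/s3 L1-HIT; vc=[]
#4 0x6e→b27/s3 MISS; vc=[31]
#5 0x35→b13/s1 L1-HIT; vc=[31]
#6 0x7c→b31/s3 VC-HIT; vc=[27]
#7 0x74→b29/s1 MISS; vc=[27,13]
#8 0x6c→b27/s3 VC-HIT; vc=[31,13]
#9 0x7f→b31/s3 VC-HIT; vc=[27,13]
#10 0x7d→b31/s3 L1-HIT; vc=[27,13]
#11 0x76→b29/s1 L1-HIT; vc=[27,13]

MISSES = 4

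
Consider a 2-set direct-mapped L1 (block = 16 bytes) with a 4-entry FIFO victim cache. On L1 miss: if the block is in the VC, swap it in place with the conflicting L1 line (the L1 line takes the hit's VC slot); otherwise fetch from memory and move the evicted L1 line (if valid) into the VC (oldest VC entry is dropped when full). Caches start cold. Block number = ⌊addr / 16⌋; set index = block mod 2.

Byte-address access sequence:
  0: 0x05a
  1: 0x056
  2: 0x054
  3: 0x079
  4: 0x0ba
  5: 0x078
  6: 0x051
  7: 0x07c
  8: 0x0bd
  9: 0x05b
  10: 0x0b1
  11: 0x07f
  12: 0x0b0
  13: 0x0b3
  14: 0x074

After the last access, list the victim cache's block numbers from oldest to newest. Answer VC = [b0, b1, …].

#0 0x5a→b5/s1 MISS; vc=[]
#1 0x56→b5/s1 L1-HIT; vc=[]
#2 0x54→b5/s1 L1-HIT; vc=[]
#3 0x79→b7/s1 MISS; vc=[5]
#4 0xba→b11/s1 MISS; vc=[5,7]
#5 0x78→b7/s1 VC-HIT; vc=[5,11]
#6 0x51→b5/s1 VC-HIT; vc=[7,11]
#7 0x7c→b7/s1 VC-HIT; vc=[5,11]
#8 0xbd→b11/s1 VC-HIT; vc=[5,7]
#9 0x5b→b5/s1 VC-HIT; vc=[11,7]
#10 0xb1→b11/s1 VC-HIT; vc=[5,7]
#11 0x7f→b7/s1 VC-HIT; vc=[5,11]
#12 0xb0→b11/s1 VC-HIT; vc=[5,7]
#13 0xb3→b11/s1 L1-HIT; vc=[5,7]
#14 0x74→b7/s1 VC-HIT; vc=[5,11]

VC = [5, 11]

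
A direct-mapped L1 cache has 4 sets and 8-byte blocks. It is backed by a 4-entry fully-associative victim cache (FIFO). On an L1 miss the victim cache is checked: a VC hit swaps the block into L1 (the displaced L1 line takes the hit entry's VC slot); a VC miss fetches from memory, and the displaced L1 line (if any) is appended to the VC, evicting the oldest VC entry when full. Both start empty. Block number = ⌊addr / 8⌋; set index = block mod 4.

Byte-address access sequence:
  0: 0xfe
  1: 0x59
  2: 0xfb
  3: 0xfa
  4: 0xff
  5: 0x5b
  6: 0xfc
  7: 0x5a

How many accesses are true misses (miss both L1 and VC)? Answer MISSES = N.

MISSES = 2

  [0] addr=0xfe blk=31 s=3: MISS | VC []
  [1] addr=0x59 blk=11 s=3: MISS | VC [31]
  [2] addr=0xfb blk=31 s=3: VC-HIT | VC [11]
  [3] addr=0xfa blk=31 s=3: L1-HIT | VC [11]
  [4] addr=0xff blk=31 s=3: L1-HIT | VC [11]
  [5] addr=0x5b blk=11 s=3: VC-HIT | VC [31]
  [6] addr=0xfc blk=31 s=3: VC-HIT | VC [11]
  [7] addr=0x5a blk=11 s=3: VC-HIT | VC [31]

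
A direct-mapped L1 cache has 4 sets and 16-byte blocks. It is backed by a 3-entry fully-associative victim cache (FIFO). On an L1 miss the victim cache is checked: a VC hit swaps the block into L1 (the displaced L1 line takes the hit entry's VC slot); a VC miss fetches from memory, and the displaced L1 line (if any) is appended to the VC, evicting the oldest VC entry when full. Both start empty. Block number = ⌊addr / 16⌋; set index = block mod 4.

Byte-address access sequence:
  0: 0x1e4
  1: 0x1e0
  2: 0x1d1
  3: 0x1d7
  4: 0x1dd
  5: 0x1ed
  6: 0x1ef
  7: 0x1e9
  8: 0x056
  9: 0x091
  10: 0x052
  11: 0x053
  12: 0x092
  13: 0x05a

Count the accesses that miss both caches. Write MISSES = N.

0: 0x1e4 (blk 30, set 2) → MISS  vc=[]
1: 0x1e0 (blk 30, set 2) → L1-HIT  vc=[]
2: 0x1d1 (blk 29, set 1) → MISS  vc=[]
3: 0x1d7 (blk 29, set 1) → L1-HIT  vc=[]
4: 0x1dd (blk 29, set 1) → L1-HIT  vc=[]
5: 0x1ed (blk 30, set 2) → L1-HIT  vc=[]
6: 0x1ef (blk 30, set 2) → L1-HIT  vc=[]
7: 0x1e9 (blk 30, set 2) → L1-HIT  vc=[]
8: 0x56 (blk 5, set 1) → MISS  vc=[29]
9: 0x91 (blk 9, set 1) → MISS  vc=[29, 5]
10: 0x52 (blk 5, set 1) → VC-HIT  vc=[29, 9]
11: 0x53 (blk 5, set 1) → L1-HIT  vc=[29, 9]
12: 0x92 (blk 9, set 1) → VC-HIT  vc=[29, 5]
13: 0x5a (blk 5, set 1) → VC-HIT  vc=[29, 9]

MISSES = 4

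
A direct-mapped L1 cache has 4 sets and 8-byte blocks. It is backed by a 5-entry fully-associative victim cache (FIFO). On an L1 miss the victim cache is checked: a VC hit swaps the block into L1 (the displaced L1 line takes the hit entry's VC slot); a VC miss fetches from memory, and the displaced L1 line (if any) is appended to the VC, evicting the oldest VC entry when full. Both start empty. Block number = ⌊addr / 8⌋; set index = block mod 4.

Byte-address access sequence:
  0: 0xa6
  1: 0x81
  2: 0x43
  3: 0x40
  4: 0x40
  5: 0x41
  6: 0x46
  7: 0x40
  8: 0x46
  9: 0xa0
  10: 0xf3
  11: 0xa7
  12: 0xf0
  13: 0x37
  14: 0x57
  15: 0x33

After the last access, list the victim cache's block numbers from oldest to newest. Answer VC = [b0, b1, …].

#0 0xa6→b20/s0 MISS; vc=[]
#1 0x81→b16/s0 MISS; vc=[20]
#2 0x43→b8/s0 MISS; vc=[20,16]
#3 0x40→b8/s0 L1-HIT; vc=[20,16]
#4 0x40→b8/s0 L1-HIT; vc=[20,16]
#5 0x41→b8/s0 L1-HIT; vc=[20,16]
#6 0x46→b8/s0 L1-HIT; vc=[20,16]
#7 0x40→b8/s0 L1-HIT; vc=[20,16]
#8 0x46→b8/s0 L1-HIT; vc=[20,16]
#9 0xa0→b20/s0 VC-HIT; vc=[8,16]
#10 0xf3→b30/s2 MISS; vc=[8,16]
#11 0xa7→b20/s0 L1-HIT; vc=[8,16]
#12 0xf0→b30/s2 L1-HIT; vc=[8,16]
#13 0x37→b6/s2 MISS; vc=[8,16,30]
#14 0x57→b10/s2 MISS; vc=[8,16,30,6]
#15 0x33→b6/s2 VC-HIT; vc=[8,16,30,10]

VC = [8, 16, 30, 10]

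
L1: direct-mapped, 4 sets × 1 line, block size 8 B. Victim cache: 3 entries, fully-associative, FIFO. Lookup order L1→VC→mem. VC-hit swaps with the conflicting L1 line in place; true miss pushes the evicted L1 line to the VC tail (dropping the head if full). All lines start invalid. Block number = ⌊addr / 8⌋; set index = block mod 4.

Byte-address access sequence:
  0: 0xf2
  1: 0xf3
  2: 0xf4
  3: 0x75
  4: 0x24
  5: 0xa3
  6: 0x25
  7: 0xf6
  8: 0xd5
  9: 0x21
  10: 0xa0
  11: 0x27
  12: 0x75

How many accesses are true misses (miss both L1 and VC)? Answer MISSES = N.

  [0] addr=0xf2 blk=30 s=2: MISS | VC []
  [1] addr=0xf3 blk=30 s=2: L1-HIT | VC []
  [2] addr=0xf4 blk=30 s=2: L1-HIT | VC []
  [3] addr=0x75 blk=14 s=2: MISS | VC [30]
  [4] addr=0x24 blk=4 s=0: MISS | VC [30]
  [5] addr=0xa3 blk=20 s=0: MISS | VC [30, 4]
  [6] addr=0x25 blk=4 s=0: VC-HIT | VC [30, 20]
  [7] addr=0xf6 blk=30 s=2: VC-HIT | VC [14, 20]
  [8] addr=0xd5 blk=26 s=2: MISS | VC [14, 20, 30]
  [9] addr=0x21 blk=4 s=0: L1-HIT | VC [14, 20, 30]
  [10] addr=0xa0 blk=20 s=0: VC-HIT | VC [14, 4, 30]
  [11] addr=0x27 blk=4 s=0: VC-HIT | VC [14, 20, 30]
  [12] addr=0x75 blk=14 s=2: VC-HIT | VC [26, 20, 30]

MISSES = 5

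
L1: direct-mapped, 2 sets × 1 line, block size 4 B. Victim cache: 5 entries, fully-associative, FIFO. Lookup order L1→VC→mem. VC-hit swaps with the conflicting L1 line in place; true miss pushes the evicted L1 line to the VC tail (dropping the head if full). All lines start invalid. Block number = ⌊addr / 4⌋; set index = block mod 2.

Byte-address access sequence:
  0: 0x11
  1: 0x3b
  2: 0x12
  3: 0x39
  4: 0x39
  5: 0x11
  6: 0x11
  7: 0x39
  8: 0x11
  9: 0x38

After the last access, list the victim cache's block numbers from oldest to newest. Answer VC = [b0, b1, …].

0: 0x11 (blk 4, set 0) → MISS  vc=[]
1: 0x3b (blk 14, set 0) → MISS  vc=[4]
2: 0x12 (blk 4, set 0) → VC-HIT  vc=[14]
3: 0x39 (blk 14, set 0) → VC-HIT  vc=[4]
4: 0x39 (blk 14, set 0) → L1-HIT  vc=[4]
5: 0x11 (blk 4, set 0) → VC-HIT  vc=[14]
6: 0x11 (blk 4, set 0) → L1-HIT  vc=[14]
7: 0x39 (blk 14, set 0) → VC-HIT  vc=[4]
8: 0x11 (blk 4, set 0) → VC-HIT  vc=[14]
9: 0x38 (blk 14, set 0) → VC-HIT  vc=[4]

VC = [4]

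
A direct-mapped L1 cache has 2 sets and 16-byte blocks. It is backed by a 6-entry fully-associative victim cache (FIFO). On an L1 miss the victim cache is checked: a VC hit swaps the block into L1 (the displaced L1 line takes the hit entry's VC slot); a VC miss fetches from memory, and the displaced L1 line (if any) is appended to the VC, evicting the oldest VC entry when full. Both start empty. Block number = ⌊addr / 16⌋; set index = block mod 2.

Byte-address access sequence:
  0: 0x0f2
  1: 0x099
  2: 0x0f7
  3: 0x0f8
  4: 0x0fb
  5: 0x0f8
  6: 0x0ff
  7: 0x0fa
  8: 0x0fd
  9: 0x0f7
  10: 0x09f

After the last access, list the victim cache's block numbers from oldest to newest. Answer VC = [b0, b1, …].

VC = [15]

#0 0xf2→b15/s1 MISS; vc=[]
#1 0x99→b9/s1 MISS; vc=[15]
#2 0xf7→b15/s1 VC-HIT; vc=[9]
#3 0xf8→b15/s1 L1-HIT; vc=[9]
#4 0xfb→b15/s1 L1-HIT; vc=[9]
#5 0xf8→b15/s1 L1-HIT; vc=[9]
#6 0xff→b15/s1 L1-HIT; vc=[9]
#7 0xfa→b15/s1 L1-HIT; vc=[9]
#8 0xfd→b15/s1 L1-HIT; vc=[9]
#9 0xf7→b15/s1 L1-HIT; vc=[9]
#10 0x9f→b9/s1 VC-HIT; vc=[15]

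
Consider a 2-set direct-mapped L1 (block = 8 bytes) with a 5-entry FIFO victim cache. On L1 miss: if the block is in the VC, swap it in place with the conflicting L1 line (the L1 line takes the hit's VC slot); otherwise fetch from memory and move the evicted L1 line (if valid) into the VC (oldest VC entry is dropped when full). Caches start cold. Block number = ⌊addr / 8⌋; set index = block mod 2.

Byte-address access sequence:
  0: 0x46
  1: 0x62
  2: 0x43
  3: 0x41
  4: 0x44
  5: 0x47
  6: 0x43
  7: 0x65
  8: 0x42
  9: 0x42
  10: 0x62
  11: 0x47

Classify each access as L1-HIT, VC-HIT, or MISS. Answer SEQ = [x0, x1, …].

SEQ = [MISS, MISS, VC-HIT, L1-HIT, L1-HIT, L1-HIT, L1-HIT, VC-HIT, VC-HIT, L1-HIT, VC-HIT, VC-HIT]

0: 0x46 (blk 8, set 0) → MISS  vc=[]
1: 0x62 (blk 12, set 0) → MISS  vc=[8]
2: 0x43 (blk 8, set 0) → VC-HIT  vc=[12]
3: 0x41 (blk 8, set 0) → L1-HIT  vc=[12]
4: 0x44 (blk 8, set 0) → L1-HIT  vc=[12]
5: 0x47 (blk 8, set 0) → L1-HIT  vc=[12]
6: 0x43 (blk 8, set 0) → L1-HIT  vc=[12]
7: 0x65 (blk 12, set 0) → VC-HIT  vc=[8]
8: 0x42 (blk 8, set 0) → VC-HIT  vc=[12]
9: 0x42 (blk 8, set 0) → L1-HIT  vc=[12]
10: 0x62 (blk 12, set 0) → VC-HIT  vc=[8]
11: 0x47 (blk 8, set 0) → VC-HIT  vc=[12]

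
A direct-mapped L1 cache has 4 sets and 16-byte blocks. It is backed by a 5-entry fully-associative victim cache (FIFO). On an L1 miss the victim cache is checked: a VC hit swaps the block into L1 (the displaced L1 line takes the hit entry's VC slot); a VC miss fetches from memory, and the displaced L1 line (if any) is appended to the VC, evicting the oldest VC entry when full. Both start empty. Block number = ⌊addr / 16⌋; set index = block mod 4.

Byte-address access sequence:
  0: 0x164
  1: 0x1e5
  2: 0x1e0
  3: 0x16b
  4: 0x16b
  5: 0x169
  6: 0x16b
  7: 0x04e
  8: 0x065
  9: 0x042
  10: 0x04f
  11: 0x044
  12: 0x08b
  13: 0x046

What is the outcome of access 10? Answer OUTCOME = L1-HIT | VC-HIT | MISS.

OUTCOME = L1-HIT

0: 0x164 (blk 22, set 2) → MISS  vc=[]
1: 0x1e5 (blk 30, set 2) → MISS  vc=[22]
2: 0x1e0 (blk 30, set 2) → L1-HIT  vc=[22]
3: 0x16b (blk 22, set 2) → VC-HIT  vc=[30]
4: 0x16b (blk 22, set 2) → L1-HIT  vc=[30]
5: 0x169 (blk 22, set 2) → L1-HIT  vc=[30]
6: 0x16b (blk 22, set 2) → L1-HIT  vc=[30]
7: 0x4e (blk 4, set 0) → MISS  vc=[30]
8: 0x65 (blk 6, set 2) → MISS  vc=[30, 22]
9: 0x42 (blk 4, set 0) → L1-HIT  vc=[30, 22]
10: 0x4f (blk 4, set 0) → L1-HIT  vc=[30, 22]
11: 0x44 (blk 4, set 0) → L1-HIT  vc=[30, 22]
12: 0x8b (blk 8, set 0) → MISS  vc=[30, 22, 4]
13: 0x46 (blk 4, set 0) → VC-HIT  vc=[30, 22, 8]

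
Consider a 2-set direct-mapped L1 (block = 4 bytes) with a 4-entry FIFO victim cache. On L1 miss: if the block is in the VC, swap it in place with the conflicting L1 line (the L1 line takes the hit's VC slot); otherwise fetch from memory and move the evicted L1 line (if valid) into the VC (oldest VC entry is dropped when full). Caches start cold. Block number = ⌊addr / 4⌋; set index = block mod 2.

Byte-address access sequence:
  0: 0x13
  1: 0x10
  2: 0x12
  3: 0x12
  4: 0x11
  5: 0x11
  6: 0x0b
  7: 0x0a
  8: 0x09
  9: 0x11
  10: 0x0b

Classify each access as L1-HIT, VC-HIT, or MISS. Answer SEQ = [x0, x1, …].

  [0] addr=0x13 blk=4 s=0: MISS | VC []
  [1] addr=0x10 blk=4 s=0: L1-HIT | VC []
  [2] addr=0x12 blk=4 s=0: L1-HIT | VC []
  [3] addr=0x12 blk=4 s=0: L1-HIT | VC []
  [4] addr=0x11 blk=4 s=0: L1-HIT | VC []
  [5] addr=0x11 blk=4 s=0: L1-HIT | VC []
  [6] addr=0xb blk=2 s=0: MISS | VC [4]
  [7] addr=0xa blk=2 s=0: L1-HIT | VC [4]
  [8] addr=0x9 blk=2 s=0: L1-HIT | VC [4]
  [9] addr=0x11 blk=4 s=0: VC-HIT | VC [2]
  [10] addr=0xb blk=2 s=0: VC-HIT | VC [4]

SEQ = [MISS, L1-HIT, L1-HIT, L1-HIT, L1-HIT, L1-HIT, MISS, L1-HIT, L1-HIT, VC-HIT, VC-HIT]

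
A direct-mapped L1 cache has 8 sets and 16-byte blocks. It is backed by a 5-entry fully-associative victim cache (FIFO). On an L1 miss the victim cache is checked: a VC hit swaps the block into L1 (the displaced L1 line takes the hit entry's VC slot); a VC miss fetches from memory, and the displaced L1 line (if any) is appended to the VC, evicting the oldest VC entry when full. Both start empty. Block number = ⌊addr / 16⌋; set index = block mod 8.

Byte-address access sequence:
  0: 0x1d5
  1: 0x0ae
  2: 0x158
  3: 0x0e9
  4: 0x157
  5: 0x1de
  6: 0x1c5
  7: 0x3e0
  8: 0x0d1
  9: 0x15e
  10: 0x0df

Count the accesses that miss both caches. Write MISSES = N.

0: 0x1d5 (blk 29, set 5) → MISS  vc=[]
1: 0xae (blk 10, set 2) → MISS  vc=[]
2: 0x158 (blk 21, set 5) → MISS  vc=[29]
3: 0xe9 (blk 14, set 6) → MISS  vc=[29]
4: 0x157 (blk 21, set 5) → L1-HIT  vc=[29]
5: 0x1de (blk 29, set 5) → VC-HIT  vc=[21]
6: 0x1c5 (blk 28, set 4) → MISS  vc=[21]
7: 0x3e0 (blk 62, set 6) → MISS  vc=[21, 14]
8: 0xd1 (blk 13, set 5) → MISS  vc=[21, 14, 29]
9: 0x15e (blk 21, set 5) → VC-HIT  vc=[13, 14, 29]
10: 0xdf (blk 13, set 5) → VC-HIT  vc=[21, 14, 29]

MISSES = 7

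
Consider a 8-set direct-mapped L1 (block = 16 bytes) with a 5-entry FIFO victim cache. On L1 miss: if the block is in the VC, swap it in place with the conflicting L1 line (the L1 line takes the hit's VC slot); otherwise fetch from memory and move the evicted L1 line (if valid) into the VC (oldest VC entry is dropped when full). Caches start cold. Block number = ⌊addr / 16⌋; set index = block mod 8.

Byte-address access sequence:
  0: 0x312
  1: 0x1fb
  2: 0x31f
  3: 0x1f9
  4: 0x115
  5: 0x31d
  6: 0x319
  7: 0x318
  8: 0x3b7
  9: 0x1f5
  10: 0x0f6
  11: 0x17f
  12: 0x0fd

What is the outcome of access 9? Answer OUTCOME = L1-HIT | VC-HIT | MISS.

OUTCOME = L1-HIT

#0 0x312→b49/s1 MISS; vc=[]
#1 0x1fb→b31/s7 MISS; vc=[]
#2 0x31f→b49/s1 L1-HIT; vc=[]
#3 0x1f9→b31/s7 L1-HIT; vc=[]
#4 0x115→b17/s1 MISS; vc=[49]
#5 0x31d→b49/s1 VC-HIT; vc=[17]
#6 0x319→b49/s1 L1-HIT; vc=[17]
#7 0x318→b49/s1 L1-HIT; vc=[17]
#8 0x3b7→b59/s3 MISS; vc=[17]
#9 0x1f5→b31/s7 L1-HIT; vc=[17]
#10 0xf6→b15/s7 MISS; vc=[17,31]
#11 0x17f→b23/s7 MISS; vc=[17,31,15]
#12 0xfd→b15/s7 VC-HIT; vc=[17,31,23]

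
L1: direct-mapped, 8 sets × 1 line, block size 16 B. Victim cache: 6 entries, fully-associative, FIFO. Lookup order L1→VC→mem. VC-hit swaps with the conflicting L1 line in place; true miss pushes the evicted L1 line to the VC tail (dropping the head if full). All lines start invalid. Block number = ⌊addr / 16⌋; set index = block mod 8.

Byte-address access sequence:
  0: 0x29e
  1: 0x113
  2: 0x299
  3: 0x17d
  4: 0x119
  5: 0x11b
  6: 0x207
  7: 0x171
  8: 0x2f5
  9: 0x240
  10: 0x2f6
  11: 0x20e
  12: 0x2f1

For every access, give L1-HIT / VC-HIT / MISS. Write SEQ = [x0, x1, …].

SEQ = [MISS, MISS, VC-HIT, MISS, VC-HIT, L1-HIT, MISS, L1-HIT, MISS, MISS, L1-HIT, L1-HIT, L1-HIT]

#0 0x29e→b41/s1 MISS; vc=[]
#1 0x113→b17/s1 MISS; vc=[41]
#2 0x299→b41/s1 VC-HIT; vc=[17]
#3 0x17d→b23/s7 MISS; vc=[17]
#4 0x119→b17/s1 VC-HIT; vc=[41]
#5 0x11b→b17/s1 L1-HIT; vc=[41]
#6 0x207→b32/s0 MISS; vc=[41]
#7 0x171→b23/s7 L1-HIT; vc=[41]
#8 0x2f5→b47/s7 MISS; vc=[41,23]
#9 0x240→b36/s4 MISS; vc=[41,23]
#10 0x2f6→b47/s7 L1-HIT; vc=[41,23]
#11 0x20e→b32/s0 L1-HIT; vc=[41,23]
#12 0x2f1→b47/s7 L1-HIT; vc=[41,23]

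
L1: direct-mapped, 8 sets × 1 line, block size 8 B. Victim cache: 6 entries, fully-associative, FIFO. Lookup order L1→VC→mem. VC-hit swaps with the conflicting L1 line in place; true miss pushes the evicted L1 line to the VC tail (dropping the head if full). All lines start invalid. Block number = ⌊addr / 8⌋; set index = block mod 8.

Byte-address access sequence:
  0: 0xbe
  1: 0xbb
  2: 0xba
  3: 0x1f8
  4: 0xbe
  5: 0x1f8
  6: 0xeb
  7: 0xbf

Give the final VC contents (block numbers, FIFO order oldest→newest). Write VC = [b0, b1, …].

VC = [63]

#0 0xbe→b23/s7 MISS; vc=[]
#1 0xbb→b23/s7 L1-HIT; vc=[]
#2 0xba→b23/s7 L1-HIT; vc=[]
#3 0x1f8→b63/s7 MISS; vc=[23]
#4 0xbe→b23/s7 VC-HIT; vc=[63]
#5 0x1f8→b63/s7 VC-HIT; vc=[23]
#6 0xeb→b29/s5 MISS; vc=[23]
#7 0xbf→b23/s7 VC-HIT; vc=[63]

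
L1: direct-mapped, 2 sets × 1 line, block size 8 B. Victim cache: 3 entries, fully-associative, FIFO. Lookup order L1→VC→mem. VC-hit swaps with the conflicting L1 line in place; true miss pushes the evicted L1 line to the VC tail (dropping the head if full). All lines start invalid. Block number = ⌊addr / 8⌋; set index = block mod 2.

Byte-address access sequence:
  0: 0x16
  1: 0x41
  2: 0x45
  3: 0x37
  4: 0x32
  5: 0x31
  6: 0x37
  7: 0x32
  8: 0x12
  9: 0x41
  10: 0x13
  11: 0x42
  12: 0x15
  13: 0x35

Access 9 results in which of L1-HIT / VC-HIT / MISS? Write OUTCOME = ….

0: 0x16 (blk 2, set 0) → MISS  vc=[]
1: 0x41 (blk 8, set 0) → MISS  vc=[2]
2: 0x45 (blk 8, set 0) → L1-HIT  vc=[2]
3: 0x37 (blk 6, set 0) → MISS  vc=[2, 8]
4: 0x32 (blk 6, set 0) → L1-HIT  vc=[2, 8]
5: 0x31 (blk 6, set 0) → L1-HIT  vc=[2, 8]
6: 0x37 (blk 6, set 0) → L1-HIT  vc=[2, 8]
7: 0x32 (blk 6, set 0) → L1-HIT  vc=[2, 8]
8: 0x12 (blk 2, set 0) → VC-HIT  vc=[6, 8]
9: 0x41 (blk 8, set 0) → VC-HIT  vc=[6, 2]
10: 0x13 (blk 2, set 0) → VC-HIT  vc=[6, 8]
11: 0x42 (blk 8, set 0) → VC-HIT  vc=[6, 2]
12: 0x15 (blk 2, set 0) → VC-HIT  vc=[6, 8]
13: 0x35 (blk 6, set 0) → VC-HIT  vc=[2, 8]

OUTCOME = VC-HIT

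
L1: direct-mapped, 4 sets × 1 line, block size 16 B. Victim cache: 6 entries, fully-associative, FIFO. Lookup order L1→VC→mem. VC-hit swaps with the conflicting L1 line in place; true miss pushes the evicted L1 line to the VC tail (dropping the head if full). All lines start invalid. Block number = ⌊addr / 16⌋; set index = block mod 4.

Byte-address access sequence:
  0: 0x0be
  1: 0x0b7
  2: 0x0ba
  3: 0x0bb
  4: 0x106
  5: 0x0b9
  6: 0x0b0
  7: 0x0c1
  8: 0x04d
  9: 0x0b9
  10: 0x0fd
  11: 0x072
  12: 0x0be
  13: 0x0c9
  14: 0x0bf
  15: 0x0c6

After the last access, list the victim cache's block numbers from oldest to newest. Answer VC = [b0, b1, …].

#0 0xbe→b11/s3 MISS; vc=[]
#1 0xb7→b11/s3 L1-HIT; vc=[]
#2 0xba→b11/s3 L1-HIT; vc=[]
#3 0xbb→b11/s3 L1-HIT; vc=[]
#4 0x106→b16/s0 MISS; vc=[]
#5 0xb9→b11/s3 L1-HIT; vc=[]
#6 0xb0→b11/s3 L1-HIT; vc=[]
#7 0xc1→b12/s0 MISS; vc=[16]
#8 0x4d→b4/s0 MISS; vc=[16,12]
#9 0xb9→b11/s3 L1-HIT; vc=[16,12]
#10 0xfd→b15/s3 MISS; vc=[16,12,11]
#11 0x72→b7/s3 MISS; vc=[16,12,11,15]
#12 0xbe→b11/s3 VC-HIT; vc=[16,12,7,15]
#13 0xc9→b12/s0 VC-HIT; vc=[16,4,7,15]
#14 0xbf→b11/s3 L1-HIT; vc=[16,4,7,15]
#15 0xc6→b12/s0 L1-HIT; vc=[16,4,7,15]

VC = [16, 4, 7, 15]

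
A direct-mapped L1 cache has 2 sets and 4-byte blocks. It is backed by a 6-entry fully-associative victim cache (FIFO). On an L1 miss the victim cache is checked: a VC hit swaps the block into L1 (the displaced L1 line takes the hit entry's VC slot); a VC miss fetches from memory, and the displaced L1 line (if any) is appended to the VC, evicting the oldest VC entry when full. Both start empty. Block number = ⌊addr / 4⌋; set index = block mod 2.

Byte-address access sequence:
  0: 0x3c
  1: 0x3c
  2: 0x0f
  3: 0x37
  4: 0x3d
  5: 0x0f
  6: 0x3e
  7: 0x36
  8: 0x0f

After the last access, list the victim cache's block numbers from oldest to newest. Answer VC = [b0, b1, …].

VC = [15, 13]

#0 0x3c→b15/s1 MISS; vc=[]
#1 0x3c→b15/s1 L1-HIT; vc=[]
#2 0xf→b3/s1 MISS; vc=[15]
#3 0x37→b13/s1 MISS; vc=[15,3]
#4 0x3d→b15/s1 VC-HIT; vc=[13,3]
#5 0xf→b3/s1 VC-HIT; vc=[13,15]
#6 0x3e→b15/s1 VC-HIT; vc=[13,3]
#7 0x36→b13/s1 VC-HIT; vc=[15,3]
#8 0xf→b3/s1 VC-HIT; vc=[15,13]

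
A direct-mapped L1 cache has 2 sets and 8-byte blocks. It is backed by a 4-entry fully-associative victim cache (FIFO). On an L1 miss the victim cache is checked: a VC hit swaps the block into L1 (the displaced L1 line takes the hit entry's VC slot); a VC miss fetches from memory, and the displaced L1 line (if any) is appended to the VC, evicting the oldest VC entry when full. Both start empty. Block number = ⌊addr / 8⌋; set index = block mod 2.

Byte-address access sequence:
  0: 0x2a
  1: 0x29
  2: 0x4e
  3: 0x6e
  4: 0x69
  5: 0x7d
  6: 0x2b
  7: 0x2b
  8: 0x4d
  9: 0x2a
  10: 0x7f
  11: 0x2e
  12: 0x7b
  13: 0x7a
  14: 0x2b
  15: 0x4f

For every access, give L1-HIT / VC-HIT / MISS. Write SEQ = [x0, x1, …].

#0 0x2a→b5/s1 MISS; vc=[]
#1 0x29→b5/s1 L1-HIT; vc=[]
#2 0x4e→b9/s1 MISS; vc=[5]
#3 0x6e→b13/s1 MISS; vc=[5,9]
#4 0x69→b13/s1 L1-HIT; vc=[5,9]
#5 0x7d→b15/s1 MISS; vc=[5,9,13]
#6 0x2b→b5/s1 VC-HIT; vc=[15,9,13]
#7 0x2b→b5/s1 L1-HIT; vc=[15,9,13]
#8 0x4d→b9/s1 VC-HIT; vc=[15,5,13]
#9 0x2a→b5/s1 VC-HIT; vc=[15,9,13]
#10 0x7f→b15/s1 VC-HIT; vc=[5,9,13]
#11 0x2e→b5/s1 VC-HIT; vc=[15,9,13]
#12 0x7b→b15/s1 VC-HIT; vc=[5,9,13]
#13 0x7a→b15/s1 L1-HIT; vc=[5,9,13]
#14 0x2b→b5/s1 VC-HIT; vc=[15,9,13]
#15 0x4f→b9/s1 VC-HIT; vc=[15,5,13]

SEQ = [MISS, L1-HIT, MISS, MISS, L1-HIT, MISS, VC-HIT, L1-HIT, VC-HIT, VC-HIT, VC-HIT, VC-HIT, VC-HIT, L1-HIT, VC-HIT, VC-HIT]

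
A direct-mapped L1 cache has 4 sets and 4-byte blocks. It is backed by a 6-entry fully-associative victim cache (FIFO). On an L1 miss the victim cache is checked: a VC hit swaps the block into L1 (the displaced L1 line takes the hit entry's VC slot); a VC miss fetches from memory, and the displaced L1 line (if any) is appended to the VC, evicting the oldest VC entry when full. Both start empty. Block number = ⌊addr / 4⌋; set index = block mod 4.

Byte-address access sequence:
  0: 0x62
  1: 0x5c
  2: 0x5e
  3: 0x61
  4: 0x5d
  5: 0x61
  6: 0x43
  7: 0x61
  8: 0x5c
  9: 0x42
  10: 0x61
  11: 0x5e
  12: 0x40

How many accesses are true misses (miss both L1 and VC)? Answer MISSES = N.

  [0] addr=0x62 blk=24 s=0: MISS | VC []
  [1] addr=0x5c blk=23 s=3: MISS | VC []
  [2] addr=0x5e blk=23 s=3: L1-HIT | VC []
  [3] addr=0x61 blk=24 s=0: L1-HIT | VC []
  [4] addr=0x5d blk=23 s=3: L1-HIT | VC []
  [5] addr=0x61 blk=24 s=0: L1-HIT | VC []
  [6] addr=0x43 blk=16 s=0: MISS | VC [24]
  [7] addr=0x61 blk=24 s=0: VC-HIT | VC [16]
  [8] addr=0x5c blk=23 s=3: L1-HIT | VC [16]
  [9] addr=0x42 blk=16 s=0: VC-HIT | VC [24]
  [10] addr=0x61 blk=24 s=0: VC-HIT | VC [16]
  [11] addr=0x5e blk=23 s=3: L1-HIT | VC [16]
  [12] addr=0x40 blk=16 s=0: VC-HIT | VC [24]

MISSES = 3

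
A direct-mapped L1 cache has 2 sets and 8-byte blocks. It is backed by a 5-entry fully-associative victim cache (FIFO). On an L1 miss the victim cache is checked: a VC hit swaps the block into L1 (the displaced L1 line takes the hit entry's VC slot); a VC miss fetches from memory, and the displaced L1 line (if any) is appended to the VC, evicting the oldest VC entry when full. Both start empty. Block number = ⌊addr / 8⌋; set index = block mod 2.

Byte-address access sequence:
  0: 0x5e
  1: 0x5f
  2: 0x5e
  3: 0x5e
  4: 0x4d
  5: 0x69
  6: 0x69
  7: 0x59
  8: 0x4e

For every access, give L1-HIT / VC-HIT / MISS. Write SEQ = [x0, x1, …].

#0 0x5e→b11/s1 MISS; vc=[]
#1 0x5f→b11/s1 L1-HIT; vc=[]
#2 0x5e→b11/s1 L1-HIT; vc=[]
#3 0x5e→b11/s1 L1-HIT; vc=[]
#4 0x4d→b9/s1 MISS; vc=[11]
#5 0x69→b13/s1 MISS; vc=[11,9]
#6 0x69→b13/s1 L1-HIT; vc=[11,9]
#7 0x59→b11/s1 VC-HIT; vc=[13,9]
#8 0x4e→b9/s1 VC-HIT; vc=[13,11]

SEQ = [MISS, L1-HIT, L1-HIT, L1-HIT, MISS, MISS, L1-HIT, VC-HIT, VC-HIT]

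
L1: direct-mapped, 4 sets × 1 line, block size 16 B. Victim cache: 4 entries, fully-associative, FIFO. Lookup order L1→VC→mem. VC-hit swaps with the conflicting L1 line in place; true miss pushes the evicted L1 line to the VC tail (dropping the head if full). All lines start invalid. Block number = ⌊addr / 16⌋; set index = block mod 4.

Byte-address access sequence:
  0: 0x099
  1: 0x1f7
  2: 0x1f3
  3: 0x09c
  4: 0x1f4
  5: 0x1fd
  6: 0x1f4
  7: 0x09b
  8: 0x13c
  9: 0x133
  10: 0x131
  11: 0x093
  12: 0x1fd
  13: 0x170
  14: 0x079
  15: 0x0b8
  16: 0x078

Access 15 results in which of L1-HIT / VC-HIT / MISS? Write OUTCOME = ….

  [0] addr=0x99 blk=9 s=1: MISS | VC []
  [1] addr=0x1f7 blk=31 s=3: MISS | VC []
  [2] addr=0x1f3 blk=31 s=3: L1-HIT | VC []
  [3] addr=0x9c blk=9 s=1: L1-HIT | VC []
  [4] addr=0x1f4 blk=31 s=3: L1-HIT | VC []
  [5] addr=0x1fd blk=31 s=3: L1-HIT | VC []
  [6] addr=0x1f4 blk=31 s=3: L1-HIT | VC []
  [7] addr=0x9b blk=9 s=1: L1-HIT | VC []
  [8] addr=0x13c blk=19 s=3: MISS | VC [31]
  [9] addr=0x133 blk=19 s=3: L1-HIT | VC [31]
  [10] addr=0x131 blk=19 s=3: L1-HIT | VC [31]
  [11] addr=0x93 blk=9 s=1: L1-HIT | VC [31]
  [12] addr=0x1fd blk=31 s=3: VC-HIT | VC [19]
  [13] addr=0x170 blk=23 s=3: MISS | VC [19, 31]
  [14] addr=0x79 blk=7 s=3: MISS | VC [19, 31, 23]
  [15] addr=0xb8 blk=11 s=3: MISS | VC [19, 31, 23, 7]
  [16] addr=0x78 blk=7 s=3: VC-HIT | VC [19, 31, 23, 11]

OUTCOME = MISS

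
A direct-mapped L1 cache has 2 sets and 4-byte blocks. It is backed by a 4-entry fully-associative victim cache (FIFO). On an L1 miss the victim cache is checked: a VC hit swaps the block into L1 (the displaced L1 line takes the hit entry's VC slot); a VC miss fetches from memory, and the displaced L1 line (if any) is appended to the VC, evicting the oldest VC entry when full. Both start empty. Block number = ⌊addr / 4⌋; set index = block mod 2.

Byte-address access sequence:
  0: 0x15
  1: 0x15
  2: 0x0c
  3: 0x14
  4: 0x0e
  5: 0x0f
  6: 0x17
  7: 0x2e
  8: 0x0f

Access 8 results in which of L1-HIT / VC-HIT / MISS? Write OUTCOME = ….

0: 0x15 (blk 5, set 1) → MISS  vc=[]
1: 0x15 (blk 5, set 1) → L1-HIT  vc=[]
2: 0xc (blk 3, set 1) → MISS  vc=[5]
3: 0x14 (blk 5, set 1) → VC-HIT  vc=[3]
4: 0xe (blk 3, set 1) → VC-HIT  vc=[5]
5: 0xf (blk 3, set 1) → L1-HIT  vc=[5]
6: 0x17 (blk 5, set 1) → VC-HIT  vc=[3]
7: 0x2e (blk 11, set 1) → MISS  vc=[3, 5]
8: 0xf (blk 3, set 1) → VC-HIT  vc=[11, 5]

OUTCOME = VC-HIT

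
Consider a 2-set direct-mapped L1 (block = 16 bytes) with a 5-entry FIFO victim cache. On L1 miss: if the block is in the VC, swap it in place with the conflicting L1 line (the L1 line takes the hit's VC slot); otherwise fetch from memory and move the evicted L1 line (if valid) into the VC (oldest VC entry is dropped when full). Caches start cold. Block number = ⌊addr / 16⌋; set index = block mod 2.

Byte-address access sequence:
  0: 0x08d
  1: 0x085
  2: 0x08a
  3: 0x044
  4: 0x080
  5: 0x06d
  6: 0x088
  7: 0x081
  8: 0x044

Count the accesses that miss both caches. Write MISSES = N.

MISSES = 3

0: 0x8d (blk 8, set 0) → MISS  vc=[]
1: 0x85 (blk 8, set 0) → L1-HIT  vc=[]
2: 0x8a (blk 8, set 0) → L1-HIT  vc=[]
3: 0x44 (blk 4, set 0) → MISS  vc=[8]
4: 0x80 (blk 8, set 0) → VC-HIT  vc=[4]
5: 0x6d (blk 6, set 0) → MISS  vc=[4, 8]
6: 0x88 (blk 8, set 0) → VC-HIT  vc=[4, 6]
7: 0x81 (blk 8, set 0) → L1-HIT  vc=[4, 6]
8: 0x44 (blk 4, set 0) → VC-HIT  vc=[8, 6]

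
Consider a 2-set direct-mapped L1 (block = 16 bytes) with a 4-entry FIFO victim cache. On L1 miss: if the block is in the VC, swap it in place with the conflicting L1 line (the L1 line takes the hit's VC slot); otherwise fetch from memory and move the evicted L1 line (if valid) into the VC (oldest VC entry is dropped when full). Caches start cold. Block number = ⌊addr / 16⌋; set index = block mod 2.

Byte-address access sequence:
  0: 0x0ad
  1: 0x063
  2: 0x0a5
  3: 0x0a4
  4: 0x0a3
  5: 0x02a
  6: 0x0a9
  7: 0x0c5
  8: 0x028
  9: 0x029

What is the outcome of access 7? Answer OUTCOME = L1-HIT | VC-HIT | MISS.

  [0] addr=0xad blk=10 s=0: MISS | VC []
  [1] addr=0x63 blk=6 s=0: MISS | VC [10]
  [2] addr=0xa5 blk=10 s=0: VC-HIT | VC [6]
  [3] addr=0xa4 blk=10 s=0: L1-HIT | VC [6]
  [4] addr=0xa3 blk=10 s=0: L1-HIT | VC [6]
  [5] addr=0x2a blk=2 s=0: MISS | VC [6, 10]
  [6] addr=0xa9 blk=10 s=0: VC-HIT | VC [6, 2]
  [7] addr=0xc5 blk=12 s=0: MISS | VC [6, 2, 10]
  [8] addr=0x28 blk=2 s=0: VC-HIT | VC [6, 12, 10]
  [9] addr=0x29 blk=2 s=0: L1-HIT | VC [6, 12, 10]

OUTCOME = MISS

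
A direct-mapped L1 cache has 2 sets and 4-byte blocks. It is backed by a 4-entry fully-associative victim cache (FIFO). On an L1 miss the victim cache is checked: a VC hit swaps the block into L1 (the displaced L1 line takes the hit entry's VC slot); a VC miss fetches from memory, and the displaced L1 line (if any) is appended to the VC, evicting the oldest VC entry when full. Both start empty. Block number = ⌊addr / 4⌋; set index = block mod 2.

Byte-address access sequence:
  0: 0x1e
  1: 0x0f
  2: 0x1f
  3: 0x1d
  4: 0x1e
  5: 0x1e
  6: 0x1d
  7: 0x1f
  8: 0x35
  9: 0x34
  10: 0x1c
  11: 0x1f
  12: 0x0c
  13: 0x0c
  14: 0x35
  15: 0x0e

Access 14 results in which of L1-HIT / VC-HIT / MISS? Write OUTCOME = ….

#0 0x1e→b7/s1 MISS; vc=[]
#1 0xf→b3/s1 MISS; vc=[7]
#2 0x1f→b7/s1 VC-HIT; vc=[3]
#3 0x1d→b7/s1 L1-HIT; vc=[3]
#4 0x1e→b7/s1 L1-HIT; vc=[3]
#5 0x1e→b7/s1 L1-HIT; vc=[3]
#6 0x1d→b7/s1 L1-HIT; vc=[3]
#7 0x1f→b7/s1 L1-HIT; vc=[3]
#8 0x35→b13/s1 MISS; vc=[3,7]
#9 0x34→b13/s1 L1-HIT; vc=[3,7]
#10 0x1c→b7/s1 VC-HIT; vc=[3,13]
#11 0x1f→b7/s1 L1-HIT; vc=[3,13]
#12 0xc→b3/s1 VC-HIT; vc=[7,13]
#13 0xc→b3/s1 L1-HIT; vc=[7,13]
#14 0x35→b13/s1 VC-HIT; vc=[7,3]
#15 0xe→b3/s1 VC-HIT; vc=[7,13]

OUTCOME = VC-HIT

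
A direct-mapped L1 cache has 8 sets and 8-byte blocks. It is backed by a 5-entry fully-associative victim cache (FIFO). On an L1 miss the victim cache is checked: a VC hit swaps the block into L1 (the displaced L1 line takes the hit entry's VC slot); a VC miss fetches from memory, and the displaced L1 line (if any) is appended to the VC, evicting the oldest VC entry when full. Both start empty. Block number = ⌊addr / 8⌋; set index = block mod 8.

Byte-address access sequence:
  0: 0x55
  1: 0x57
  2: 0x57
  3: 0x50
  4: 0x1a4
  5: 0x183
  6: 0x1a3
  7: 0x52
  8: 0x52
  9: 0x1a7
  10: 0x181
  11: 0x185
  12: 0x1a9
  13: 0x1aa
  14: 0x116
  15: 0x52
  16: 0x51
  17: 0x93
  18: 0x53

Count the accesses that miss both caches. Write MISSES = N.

  [0] addr=0x55 blk=10 s=2: MISS | VC []
  [1] addr=0x57 blk=10 s=2: L1-HIT | VC []
  [2] addr=0x57 blk=10 s=2: L1-HIT | VC []
  [3] addr=0x50 blk=10 s=2: L1-HIT | VC []
  [4] addr=0x1a4 blk=52 s=4: MISS | VC []
  [5] addr=0x183 blk=48 s=0: MISS | VC []
  [6] addr=0x1a3 blk=52 s=4: L1-HIT | VC []
  [7] addr=0x52 blk=10 s=2: L1-HIT | VC []
  [8] addr=0x52 blk=10 s=2: L1-HIT | VC []
  [9] addr=0x1a7 blk=52 s=4: L1-HIT | VC []
  [10] addr=0x181 blk=48 s=0: L1-HIT | VC []
  [11] addr=0x185 blk=48 s=0: L1-HIT | VC []
  [12] addr=0x1a9 blk=53 s=5: MISS | VC []
  [13] addr=0x1aa blk=53 s=5: L1-HIT | VC []
  [14] addr=0x116 blk=34 s=2: MISS | VC [10]
  [15] addr=0x52 blk=10 s=2: VC-HIT | VC [34]
  [16] addr=0x51 blk=10 s=2: L1-HIT | VC [34]
  [17] addr=0x93 blk=18 s=2: MISS | VC [34, 10]
  [18] addr=0x53 blk=10 s=2: VC-HIT | VC [34, 18]

MISSES = 6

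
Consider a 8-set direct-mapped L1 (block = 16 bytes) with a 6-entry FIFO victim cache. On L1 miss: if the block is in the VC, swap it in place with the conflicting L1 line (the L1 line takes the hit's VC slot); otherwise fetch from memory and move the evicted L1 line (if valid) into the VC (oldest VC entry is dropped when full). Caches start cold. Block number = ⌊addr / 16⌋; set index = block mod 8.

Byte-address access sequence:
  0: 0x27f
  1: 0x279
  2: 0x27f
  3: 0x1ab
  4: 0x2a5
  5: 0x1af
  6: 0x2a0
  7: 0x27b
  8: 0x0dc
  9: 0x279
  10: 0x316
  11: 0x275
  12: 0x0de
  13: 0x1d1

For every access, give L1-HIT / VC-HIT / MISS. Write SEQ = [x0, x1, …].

SEQ = [MISS, L1-HIT, L1-HIT, MISS, MISS, VC-HIT, VC-HIT, L1-HIT, MISS, L1-HIT, MISS, L1-HIT, L1-HIT, MISS]

#0 0x27f→b39/s7 MISS; vc=[]
#1 0x279→b39/s7 L1-HIT; vc=[]
#2 0x27f→b39/s7 L1-HIT; vc=[]
#3 0x1ab→b26/s2 MISS; vc=[]
#4 0x2a5→b42/s2 MISS; vc=[26]
#5 0x1af→b26/s2 VC-HIT; vc=[42]
#6 0x2a0→b42/s2 VC-HIT; vc=[26]
#7 0x27b→b39/s7 L1-HIT; vc=[26]
#8 0xdc→b13/s5 MISS; vc=[26]
#9 0x279→b39/s7 L1-HIT; vc=[26]
#10 0x316→b49/s1 MISS; vc=[26]
#11 0x275→b39/s7 L1-HIT; vc=[26]
#12 0xde→b13/s5 L1-HIT; vc=[26]
#13 0x1d1→b29/s5 MISS; vc=[26,13]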